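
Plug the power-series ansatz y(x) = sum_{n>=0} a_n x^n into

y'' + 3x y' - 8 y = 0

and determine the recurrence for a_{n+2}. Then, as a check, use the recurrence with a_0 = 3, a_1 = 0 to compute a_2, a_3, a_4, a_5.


Substitute y = sum_n a_n x^n.
y''(x) has coefficient (n+2)(n+1) a_{n+2} at x^n;
3 x y'(x) has coefficient 3 n a_n at x^n (shift);
-8 y(x) has coefficient -8 a_n at x^n.
Matching x^n: (n+2)(n+1) a_{n+2} + (3n - 8) a_n = 0.
Thus a_{n+2} = (-3n + 8) / ((n+1)(n+2)) * a_n.

Check with a_0 = 3, a_1 = 0 (apply the recurrence for n = 0, 1, 2, 3): a_0 = 3, a_1 = 0, a_2 = 12, a_3 = 0, a_4 = 2, a_5 = 0.

a_(n+2) = (-3n + 8) / ((n+1)(n+2)) * a_n; check: a_0 = 3, a_1 = 0, a_2 = 12, a_3 = 0, a_4 = 2, a_5 = 0


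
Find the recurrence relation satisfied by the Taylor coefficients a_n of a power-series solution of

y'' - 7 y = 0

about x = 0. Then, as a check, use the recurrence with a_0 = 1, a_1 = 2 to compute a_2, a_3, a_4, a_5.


Substitute y = sum_n a_n x^n into y'' + (const) y = 0.
y''(x) = sum_{n>=0} (n+2)(n+1) a_{n+2} x^n.
The ODE becomes sum_n [(n+2)(n+1) a_{n+2} - 7 a_n] x^n = 0.
Setting each coefficient to zero gives the recurrence:
  (n+2)(n+1) a_{n+2} - 7 a_n = 0,
  a_{n+2} = 7 / ((n+1)(n+2)) a_n.

Check with a_0 = 1, a_1 = 2 (apply the recurrence for n = 0, 1, 2, 3): a_0 = 1, a_1 = 2, a_2 = 7/2, a_3 = 7/3, a_4 = 49/24, a_5 = 49/60.

a_{n+2} = 7/((n+1)(n+2)) * a_n; check: a_0 = 1, a_1 = 2, a_2 = 7/2, a_3 = 7/3, a_4 = 49/24, a_5 = 49/60


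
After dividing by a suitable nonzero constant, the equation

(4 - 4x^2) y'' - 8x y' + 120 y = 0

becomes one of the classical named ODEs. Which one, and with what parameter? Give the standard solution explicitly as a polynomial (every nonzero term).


All three coefficients share the factor 4; dividing through by 4 gives  (1 - x^2) y'' - 2x y' + 30 y = 0.
This matches the Legendre equation (1 - x^2) y'' - 2x y' + n(n+1) y = 0 (note the -2x y' term) with n(n+1) = 30, so n = 5; the polynomial solution is P_5(x).
With y = sum_k a_k x^k, matching x^k gives (k+2)(k+1) a_{k+2} = [k(k+1) - n(n+1)] a_k = (k - 5)(k + 6) a_k. The right side vanishes at k = 5, so the series with the parity of 5 terminates at degree 5.
Standard normalization (P_n(1) = 1): leading coefficient (2n)!/(2^n (n!)^2) = 3628800/(32*14400) = 63/8, so a_5 = 63/8. Work downward with a_k = (k+1)(k+2) a_{k+2} / ((k - 5)(k + 6)):
  a_3 = (4)(5)(63/8) / ((3 - 5)(3 + 6)) = (315/2)/(-18) = -35/4
  a_1 = (2)(3)(-35/4) / ((1 - 5)(1 + 6)) = (-105/2)/(-28) = 15/8
Hence P_5(x) = 63 x^5/8 - 35 x^3/4 + 15 x/8.

P_5(x); series = 63 x^5/8 - 35 x^3/4 + 15 x/8


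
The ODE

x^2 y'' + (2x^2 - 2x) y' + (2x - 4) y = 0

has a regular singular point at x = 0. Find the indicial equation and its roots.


Divide by x^2 to reach normal form y'' + P_1(x) y' + P_2(x) y = 0 with P_1(x) = 2 - 2/x and P_2(x) = 2/x - 4/x^2.
x = 0 is a singular point because the y'-coefficient 2 - 2/x has a pole at x = 0 and the y-coefficient 2/x - 4/x^2 has a pole at x = 0.
It is a regular singular point because x P_1(x) = p(x) = 2x - 2 and x^2 P_2(x) = q(x) = 2x - 4 are polynomials, hence analytic at x = 0.
p(0) = -2,  q(0) = -4.
Indicial equation: r(r-1) + p(0) r + q(0) = 0, i.e. r^2 + (p(0) - 1) r + q(0) = 0, i.e. r^2 - 3 r - 4 = 0.
Discriminant: (-3)^2 - 4(-4) = 25, so r = (3 ± 5)/2.
Solving: r_1 = 4, r_2 = -1.

indicial: r^2 - 3 r - 4 = 0; roots r_1 = 4, r_2 = -1


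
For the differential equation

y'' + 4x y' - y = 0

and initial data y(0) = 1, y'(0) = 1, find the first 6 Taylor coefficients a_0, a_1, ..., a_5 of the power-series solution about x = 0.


Ansatz: y(x) = sum_{n>=0} a_n x^n, so y'(x) = sum_{n>=1} n a_n x^(n-1) and y''(x) = sum_{n>=2} n(n-1) a_n x^(n-2).
Substitute into P(x) y'' + Q(x) y' + R(x) y = 0 with P(x) = 1, Q(x) = 4x, R(x) = -1, and match powers of x.
Initial conditions: a_0 = 1, a_1 = 1.
Setting the coefficient of each power of x to zero and solving order by order (substituting the coefficients already found):
  x^0: 2 a_2 - a_0 = 0  ->  2 a_2 = a_0 = 1  ->  a_2 = 1/2
  x^1: 6 a_3 + 3 a_1 = 0  ->  6 a_3 = -3 a_1 = -3  ->  a_3 = -1/2
  x^2: 12 a_4 + 7 a_2 = 0  ->  12 a_4 = -7 a_2 = -7/2  ->  a_4 = -7/24
  x^3: 20 a_5 + 11 a_3 = 0  ->  20 a_5 = -11 a_3 = 11/2  ->  a_5 = 11/40
Truncated series: y(x) = 1 + x + (1/2) x^2 - (1/2) x^3 - (7/24) x^4 + (11/40) x^5 + O(x^6).

a_0 = 1; a_1 = 1; a_2 = 1/2; a_3 = -1/2; a_4 = -7/24; a_5 = 11/40


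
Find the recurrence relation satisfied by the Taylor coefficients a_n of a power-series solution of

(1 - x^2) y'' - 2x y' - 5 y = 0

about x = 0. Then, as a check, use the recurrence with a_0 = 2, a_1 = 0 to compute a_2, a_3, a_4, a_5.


Substitute y = sum_n a_n x^n.
(1 - 1 x^2) y'' contributes (n+2)(n+1) a_{n+2} - n(n-1) a_n at x^n.
-2 x y'(x) contributes -2 n a_n at x^n.
-5 y(x) contributes -5 a_n at x^n.
Matching x^n: (n+2)(n+1) a_{n+2} + (-n(n-1) - 2 n - 5) a_n = 0.
Thus a_{n+2} = (n(n-1) + 2 n + 5) / ((n+1)(n+2)) * a_n.

Check with a_0 = 2, a_1 = 0 (apply the recurrence for n = 0, 1, 2, 3): a_0 = 2, a_1 = 0, a_2 = 5, a_3 = 0, a_4 = 55/12, a_5 = 0.

a_(n+2) = (n(n-1) + 2 n + 5) / ((n+1)(n+2)) * a_n; check: a_0 = 2, a_1 = 0, a_2 = 5, a_3 = 0, a_4 = 55/12, a_5 = 0


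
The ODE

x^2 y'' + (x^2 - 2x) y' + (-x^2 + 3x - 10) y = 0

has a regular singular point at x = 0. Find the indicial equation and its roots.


Divide by x^2 to reach normal form y'' + P_1(x) y' + P_2(x) y = 0 with P_1(x) = 1 - 2/x and P_2(x) = -1 + 3/x - 10/x^2.
x = 0 is a singular point because the y'-coefficient 1 - 2/x has a pole at x = 0 and the y-coefficient -1 + 3/x - 10/x^2 has a pole at x = 0.
It is a regular singular point because x P_1(x) = p(x) = x - 2 and x^2 P_2(x) = q(x) = -x^2 + 3x - 10 are polynomials, hence analytic at x = 0.
p(0) = -2,  q(0) = -10.
Indicial equation: r(r-1) + p(0) r + q(0) = 0, i.e. r^2 + (p(0) - 1) r + q(0) = 0, i.e. r^2 - 3 r - 10 = 0.
Discriminant: (-3)^2 - 4(-10) = 49, so r = (3 ± 7)/2.
Solving: r_1 = 5, r_2 = -2.

indicial: r^2 - 3 r - 10 = 0; roots r_1 = 5, r_2 = -2


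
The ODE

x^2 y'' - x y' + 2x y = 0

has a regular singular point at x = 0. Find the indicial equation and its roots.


Divide by x^2 to reach normal form y'' + P_1(x) y' + P_2(x) y = 0 with P_1(x) = -1/x and P_2(x) = 2/x.
x = 0 is a singular point because the y'-coefficient -1/x has a pole at x = 0 and the y-coefficient 2/x has a pole at x = 0.
It is a regular singular point because x P_1(x) = p(x) = -1 and x^2 P_2(x) = q(x) = 2x are polynomials, hence analytic at x = 0.
p(0) = -1,  q(0) = 0.
Indicial equation: r(r-1) + p(0) r + q(0) = 0, i.e. r^2 + (p(0) - 1) r + q(0) = 0, i.e. r^2 - 2 r = 0.
Discriminant: (-2)^2 - 4(0) = 4, so r = (2 ± 2)/2.
Solving: r_1 = 2, r_2 = 0.

indicial: r^2 - 2 r = 0; roots r_1 = 2, r_2 = 0


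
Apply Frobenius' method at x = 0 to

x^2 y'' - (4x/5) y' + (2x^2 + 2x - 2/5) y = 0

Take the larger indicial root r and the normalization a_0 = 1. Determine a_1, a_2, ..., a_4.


Write in Frobenius form y'' + (p(x)/x) y' + (q(x)/x^2) y = 0:
  p(x) = -4/5,  q(x) = 2x^2 + 2x - 2/5.
Indicial equation: r(r-1) + (-4/5) r + (-2/5) = 0 -> roots r_1 = 2, r_2 = -1/5.
Take r = r_1 = 2. Let y(x) = x^r sum_{n>=0} a_n x^n with a_0 = 1.
Substitute y = x^r sum a_n x^n and match x^{r+n}. The recurrence is
  D(n) a_n + 2 a_{n-1} + 2 a_{n-2} = 0,  where D(n) = (r+n)(r+n-1) + (-4/5)(r+n) + (-2/5).
  a_n = [-2 a_{n-1} - 2 a_{n-2}] / D(n).
Since the indicial polynomial factors as (r - r_1)(r - r_2), D(n) = (r_1 + n - r_1)(r_1 + n - r_2) = n(n + 11/5).
Evaluating step by step (a_0 = 1):
  n = 1: D(1) = 1(1 + 11/5) = 16/5; numerator = -2(1) = -2; a_1 = (-2)/(16/5) = -5/8
  n = 2: D(2) = 2(2 + 11/5) = 42/5; numerator = -2(-5/8) - 2(1) = -3/4; a_2 = (-3/4)/(42/5) = -5/56
  n = 3: D(3) = 3(3 + 11/5) = 78/5; numerator = -2(-5/56) - 2(-5/8) = 10/7; a_3 = (10/7)/(78/5) = 25/273
  n = 4: D(4) = 4(4 + 11/5) = 124/5; numerator = -2(25/273) - 2(-5/56) = -5/1092; a_4 = (-5/1092)/(124/5) = -25/135408

r = 2; a_0 = 1; a_1 = -5/8; a_2 = -5/56; a_3 = 25/273; a_4 = -25/135408


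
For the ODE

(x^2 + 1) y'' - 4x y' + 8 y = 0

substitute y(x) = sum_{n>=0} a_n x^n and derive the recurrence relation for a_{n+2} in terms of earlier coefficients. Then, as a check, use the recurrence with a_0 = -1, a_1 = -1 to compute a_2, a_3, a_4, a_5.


Substitute y = sum_n a_n x^n.
(1 + 1 x^2) y'' contributes (n+2)(n+1) a_{n+2} + n(n-1) a_n at x^n.
-4 x y'(x) contributes -4 n a_n at x^n.
8 y(x) contributes 8 a_n at x^n.
Matching x^n: (n+2)(n+1) a_{n+2} + (n(n-1) - 4 n + 8) a_n = 0.
Thus a_{n+2} = (-n(n-1) + 4 n - 8) / ((n+1)(n+2)) * a_n.

Check with a_0 = -1, a_1 = -1 (apply the recurrence for n = 0, 1, 2, 3): a_0 = -1, a_1 = -1, a_2 = 4, a_3 = 2/3, a_4 = -2/3, a_5 = -1/15.

a_(n+2) = (-n(n-1) + 4 n - 8) / ((n+1)(n+2)) * a_n; check: a_0 = -1, a_1 = -1, a_2 = 4, a_3 = 2/3, a_4 = -2/3, a_5 = -1/15


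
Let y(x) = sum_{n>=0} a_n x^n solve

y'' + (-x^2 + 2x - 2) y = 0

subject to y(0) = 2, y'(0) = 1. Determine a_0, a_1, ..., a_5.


Ansatz: y(x) = sum_{n>=0} a_n x^n, so y'(x) = sum_{n>=1} n a_n x^(n-1) and y''(x) = sum_{n>=2} n(n-1) a_n x^(n-2).
Substitute into P(x) y'' + Q(x) y' + R(x) y = 0 with P(x) = 1, Q(x) = 0, R(x) = -x^2 + 2x - 2, and match powers of x.
Initial conditions: a_0 = 2, a_1 = 1.
Setting the coefficient of each power of x to zero and solving order by order (substituting the coefficients already found):
  x^0: 2 a_2 - 2 a_0 = 0  ->  2 a_2 = 2 a_0 = 4  ->  a_2 = 2
  x^1: 6 a_3 - 2 a_1 + 2 a_0 = 0  ->  6 a_3 = 2 a_1 - 2 a_0 = -2  ->  a_3 = -1/3
  x^2: 12 a_4 - 2 a_2 + 2 a_1 - a_0 = 0  ->  12 a_4 = 2 a_2 - 2 a_1 + a_0 = 4  ->  a_4 = 1/3
  x^3: 20 a_5 - 2 a_3 + 2 a_2 - a_1 = 0  ->  20 a_5 = 2 a_3 - 2 a_2 + a_1 = -11/3  ->  a_5 = -11/60
Truncated series: y(x) = 2 + x + 2 x^2 - (1/3) x^3 + (1/3) x^4 - (11/60) x^5 + O(x^6).

a_0 = 2; a_1 = 1; a_2 = 2; a_3 = -1/3; a_4 = 1/3; a_5 = -11/60


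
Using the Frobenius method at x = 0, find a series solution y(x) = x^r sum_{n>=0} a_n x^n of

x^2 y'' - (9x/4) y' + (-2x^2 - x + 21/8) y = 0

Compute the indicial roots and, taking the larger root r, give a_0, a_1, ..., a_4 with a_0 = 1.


Write in Frobenius form y'' + (p(x)/x) y' + (q(x)/x^2) y = 0:
  p(x) = -9/4,  q(x) = -2x^2 - x + 21/8.
Indicial equation: r(r-1) + (-9/4) r + (21/8) = 0 -> roots r_1 = 7/4, r_2 = 3/2.
Take r = r_1 = 7/4. Let y(x) = x^r sum_{n>=0} a_n x^n with a_0 = 1.
Substitute y = x^r sum a_n x^n and match x^{r+n}. The recurrence is
  D(n) a_n - 1 a_{n-1} - 2 a_{n-2} = 0,  where D(n) = (r+n)(r+n-1) + (-9/4)(r+n) + (21/8).
  a_n = [1 a_{n-1} + 2 a_{n-2}] / D(n).
Since the indicial polynomial factors as (r - r_1)(r - r_2), D(n) = (r_1 + n - r_1)(r_1 + n - r_2) = n(n + 1/4).
Evaluating step by step (a_0 = 1):
  n = 1: D(1) = 1(1 + 1/4) = 5/4; numerator = 1(1) = 1; a_1 = (1)/(5/4) = 4/5
  n = 2: D(2) = 2(2 + 1/4) = 9/2; numerator = 1(4/5) + 2(1) = 14/5; a_2 = (14/5)/(9/2) = 28/45
  n = 3: D(3) = 3(3 + 1/4) = 39/4; numerator = 1(28/45) + 2(4/5) = 20/9; a_3 = (20/9)/(39/4) = 80/351
  n = 4: D(4) = 4(4 + 1/4) = 17; numerator = 1(80/351) + 2(28/45) = 2584/1755; a_4 = (2584/1755)/(17) = 152/1755

r = 7/4; a_0 = 1; a_1 = 4/5; a_2 = 28/45; a_3 = 80/351; a_4 = 152/1755


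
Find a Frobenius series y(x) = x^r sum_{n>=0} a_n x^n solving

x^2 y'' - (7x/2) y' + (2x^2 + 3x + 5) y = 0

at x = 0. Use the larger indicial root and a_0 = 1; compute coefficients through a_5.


Write in Frobenius form y'' + (p(x)/x) y' + (q(x)/x^2) y = 0:
  p(x) = -7/2,  q(x) = 2x^2 + 3x + 5.
Indicial equation: r(r-1) + (-7/2) r + (5) = 0 -> roots r_1 = 5/2, r_2 = 2.
Take r = r_1 = 5/2. Let y(x) = x^r sum_{n>=0} a_n x^n with a_0 = 1.
Substitute y = x^r sum a_n x^n and match x^{r+n}. The recurrence is
  D(n) a_n + 3 a_{n-1} + 2 a_{n-2} = 0,  where D(n) = (r+n)(r+n-1) + (-7/2)(r+n) + (5).
  a_n = [-3 a_{n-1} - 2 a_{n-2}] / D(n).
Since the indicial polynomial factors as (r - r_1)(r - r_2), D(n) = (r_1 + n - r_1)(r_1 + n - r_2) = n(n + 1/2).
Evaluating step by step (a_0 = 1):
  n = 1: D(1) = 1(1 + 1/2) = 3/2; numerator = -3(1) = -3; a_1 = (-3)/(3/2) = -2
  n = 2: D(2) = 2(2 + 1/2) = 5; numerator = -3(-2) - 2(1) = 4; a_2 = (4)/(5) = 4/5
  n = 3: D(3) = 3(3 + 1/2) = 21/2; numerator = -3(4/5) - 2(-2) = 8/5; a_3 = (8/5)/(21/2) = 16/105
  n = 4: D(4) = 4(4 + 1/2) = 18; numerator = -3(16/105) - 2(4/5) = -72/35; a_4 = (-72/35)/(18) = -4/35
  n = 5: D(5) = 5(5 + 1/2) = 55/2; numerator = -3(-4/35) - 2(16/105) = 4/105; a_5 = (4/105)/(55/2) = 8/5775

r = 5/2; a_0 = 1; a_1 = -2; a_2 = 4/5; a_3 = 16/105; a_4 = -4/35; a_5 = 8/5775


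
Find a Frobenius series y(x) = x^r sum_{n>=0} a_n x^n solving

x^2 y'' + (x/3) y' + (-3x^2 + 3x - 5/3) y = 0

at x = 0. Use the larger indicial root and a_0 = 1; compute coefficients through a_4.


Write in Frobenius form y'' + (p(x)/x) y' + (q(x)/x^2) y = 0:
  p(x) = 1/3,  q(x) = -3x^2 + 3x - 5/3.
Indicial equation: r(r-1) + (1/3) r + (-5/3) = 0 -> roots r_1 = 5/3, r_2 = -1.
Take r = r_1 = 5/3. Let y(x) = x^r sum_{n>=0} a_n x^n with a_0 = 1.
Substitute y = x^r sum a_n x^n and match x^{r+n}. The recurrence is
  D(n) a_n + 3 a_{n-1} - 3 a_{n-2} = 0,  where D(n) = (r+n)(r+n-1) + (1/3)(r+n) + (-5/3).
  a_n = [-3 a_{n-1} + 3 a_{n-2}] / D(n).
Since the indicial polynomial factors as (r - r_1)(r - r_2), D(n) = (r_1 + n - r_1)(r_1 + n - r_2) = n(n + 8/3).
Evaluating step by step (a_0 = 1):
  n = 1: D(1) = 1(1 + 8/3) = 11/3; numerator = -3(1) = -3; a_1 = (-3)/(11/3) = -9/11
  n = 2: D(2) = 2(2 + 8/3) = 28/3; numerator = -3(-9/11) + 3(1) = 60/11; a_2 = (60/11)/(28/3) = 45/77
  n = 3: D(3) = 3(3 + 8/3) = 17; numerator = -3(45/77) + 3(-9/11) = -324/77; a_3 = (-324/77)/(17) = -324/1309
  n = 4: D(4) = 4(4 + 8/3) = 80/3; numerator = -3(-324/1309) + 3(45/77) = 297/119; a_4 = (297/119)/(80/3) = 891/9520

r = 5/3; a_0 = 1; a_1 = -9/11; a_2 = 45/77; a_3 = -324/1309; a_4 = 891/9520


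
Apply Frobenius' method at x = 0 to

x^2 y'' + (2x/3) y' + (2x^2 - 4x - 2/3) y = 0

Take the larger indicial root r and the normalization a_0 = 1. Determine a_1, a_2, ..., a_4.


Write in Frobenius form y'' + (p(x)/x) y' + (q(x)/x^2) y = 0:
  p(x) = 2/3,  q(x) = 2x^2 - 4x - 2/3.
Indicial equation: r(r-1) + (2/3) r + (-2/3) = 0 -> roots r_1 = 1, r_2 = -2/3.
Take r = r_1 = 1. Let y(x) = x^r sum_{n>=0} a_n x^n with a_0 = 1.
Substitute y = x^r sum a_n x^n and match x^{r+n}. The recurrence is
  D(n) a_n - 4 a_{n-1} + 2 a_{n-2} = 0,  where D(n) = (r+n)(r+n-1) + (2/3)(r+n) + (-2/3).
  a_n = [4 a_{n-1} - 2 a_{n-2}] / D(n).
Since the indicial polynomial factors as (r - r_1)(r - r_2), D(n) = (r_1 + n - r_1)(r_1 + n - r_2) = n(n + 5/3).
Evaluating step by step (a_0 = 1):
  n = 1: D(1) = 1(1 + 5/3) = 8/3; numerator = 4(1) = 4; a_1 = (4)/(8/3) = 3/2
  n = 2: D(2) = 2(2 + 5/3) = 22/3; numerator = 4(3/2) - 2(1) = 4; a_2 = (4)/(22/3) = 6/11
  n = 3: D(3) = 3(3 + 5/3) = 14; numerator = 4(6/11) - 2(3/2) = -9/11; a_3 = (-9/11)/(14) = -9/154
  n = 4: D(4) = 4(4 + 5/3) = 68/3; numerator = 4(-9/154) - 2(6/11) = -102/77; a_4 = (-102/77)/(68/3) = -9/154

r = 1; a_0 = 1; a_1 = 3/2; a_2 = 6/11; a_3 = -9/154; a_4 = -9/154


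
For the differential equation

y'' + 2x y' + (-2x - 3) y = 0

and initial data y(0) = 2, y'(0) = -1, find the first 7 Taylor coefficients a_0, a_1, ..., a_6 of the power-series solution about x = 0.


Ansatz: y(x) = sum_{n>=0} a_n x^n, so y'(x) = sum_{n>=1} n a_n x^(n-1) and y''(x) = sum_{n>=2} n(n-1) a_n x^(n-2).
Substitute into P(x) y'' + Q(x) y' + R(x) y = 0 with P(x) = 1, Q(x) = 2x, R(x) = -2x - 3, and match powers of x.
Initial conditions: a_0 = 2, a_1 = -1.
Setting the coefficient of each power of x to zero and solving order by order (substituting the coefficients already found):
  x^0: 2 a_2 - 3 a_0 = 0  ->  2 a_2 = 3 a_0 = 6  ->  a_2 = 3
  x^1: 6 a_3 - a_1 - 2 a_0 = 0  ->  6 a_3 = a_1 + 2 a_0 = 3  ->  a_3 = 1/2
  x^2: 12 a_4 + a_2 - 2 a_1 = 0  ->  12 a_4 = -a_2 + 2 a_1 = -5  ->  a_4 = -5/12
  x^3: 20 a_5 + 3 a_3 - 2 a_2 = 0  ->  20 a_5 = -3 a_3 + 2 a_2 = 9/2  ->  a_5 = 9/40
  x^4: 30 a_6 + 5 a_4 - 2 a_3 = 0  ->  30 a_6 = -5 a_4 + 2 a_3 = 37/12  ->  a_6 = 37/360
Truncated series: y(x) = 2 - x + 3 x^2 + (1/2) x^3 - (5/12) x^4 + (9/40) x^5 + (37/360) x^6 + O(x^7).

a_0 = 2; a_1 = -1; a_2 = 3; a_3 = 1/2; a_4 = -5/12; a_5 = 9/40; a_6 = 37/360


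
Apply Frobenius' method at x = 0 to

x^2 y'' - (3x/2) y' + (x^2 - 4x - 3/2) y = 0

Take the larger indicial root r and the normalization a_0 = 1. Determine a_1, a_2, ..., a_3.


Write in Frobenius form y'' + (p(x)/x) y' + (q(x)/x^2) y = 0:
  p(x) = -3/2,  q(x) = x^2 - 4x - 3/2.
Indicial equation: r(r-1) + (-3/2) r + (-3/2) = 0 -> roots r_1 = 3, r_2 = -1/2.
Take r = r_1 = 3. Let y(x) = x^r sum_{n>=0} a_n x^n with a_0 = 1.
Substitute y = x^r sum a_n x^n and match x^{r+n}. The recurrence is
  D(n) a_n - 4 a_{n-1} + 1 a_{n-2} = 0,  where D(n) = (r+n)(r+n-1) + (-3/2)(r+n) + (-3/2).
  a_n = [4 a_{n-1} - 1 a_{n-2}] / D(n).
Since the indicial polynomial factors as (r - r_1)(r - r_2), D(n) = (r_1 + n - r_1)(r_1 + n - r_2) = n(n + 7/2).
Evaluating step by step (a_0 = 1):
  n = 1: D(1) = 1(1 + 7/2) = 9/2; numerator = 4(1) = 4; a_1 = (4)/(9/2) = 8/9
  n = 2: D(2) = 2(2 + 7/2) = 11; numerator = 4(8/9) - 1(1) = 23/9; a_2 = (23/9)/(11) = 23/99
  n = 3: D(3) = 3(3 + 7/2) = 39/2; numerator = 4(23/99) - 1(8/9) = 4/99; a_3 = (4/99)/(39/2) = 8/3861

r = 3; a_0 = 1; a_1 = 8/9; a_2 = 23/99; a_3 = 8/3861


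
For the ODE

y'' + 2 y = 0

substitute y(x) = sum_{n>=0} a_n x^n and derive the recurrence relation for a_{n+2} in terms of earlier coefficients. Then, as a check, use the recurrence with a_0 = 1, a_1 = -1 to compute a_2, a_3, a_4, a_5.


Substitute y = sum_n a_n x^n into y'' + (const) y = 0.
y''(x) = sum_{n>=0} (n+2)(n+1) a_{n+2} x^n.
The ODE becomes sum_n [(n+2)(n+1) a_{n+2} + 2 a_n] x^n = 0.
Setting each coefficient to zero gives the recurrence:
  (n+2)(n+1) a_{n+2} + 2 a_n = 0,
  a_{n+2} = -2 / ((n+1)(n+2)) a_n.

Check with a_0 = 1, a_1 = -1 (apply the recurrence for n = 0, 1, 2, 3): a_0 = 1, a_1 = -1, a_2 = -1, a_3 = 1/3, a_4 = 1/6, a_5 = -1/30.

a_{n+2} = -2/((n+1)(n+2)) * a_n; check: a_0 = 1, a_1 = -1, a_2 = -1, a_3 = 1/3, a_4 = 1/6, a_5 = -1/30


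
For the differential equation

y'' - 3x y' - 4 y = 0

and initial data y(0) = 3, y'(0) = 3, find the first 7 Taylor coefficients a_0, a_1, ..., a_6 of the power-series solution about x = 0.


Ansatz: y(x) = sum_{n>=0} a_n x^n, so y'(x) = sum_{n>=1} n a_n x^(n-1) and y''(x) = sum_{n>=2} n(n-1) a_n x^(n-2).
Substitute into P(x) y'' + Q(x) y' + R(x) y = 0 with P(x) = 1, Q(x) = -3x, R(x) = -4, and match powers of x.
Initial conditions: a_0 = 3, a_1 = 3.
Setting the coefficient of each power of x to zero and solving order by order (substituting the coefficients already found):
  x^0: 2 a_2 - 4 a_0 = 0  ->  2 a_2 = 4 a_0 = 12  ->  a_2 = 6
  x^1: 6 a_3 - 7 a_1 = 0  ->  6 a_3 = 7 a_1 = 21  ->  a_3 = 7/2
  x^2: 12 a_4 - 10 a_2 = 0  ->  12 a_4 = 10 a_2 = 60  ->  a_4 = 5
  x^3: 20 a_5 - 13 a_3 = 0  ->  20 a_5 = 13 a_3 = 91/2  ->  a_5 = 91/40
  x^4: 30 a_6 - 16 a_4 = 0  ->  30 a_6 = 16 a_4 = 80  ->  a_6 = 8/3
Truncated series: y(x) = 3 + 3 x + 6 x^2 + (7/2) x^3 + 5 x^4 + (91/40) x^5 + (8/3) x^6 + O(x^7).

a_0 = 3; a_1 = 3; a_2 = 6; a_3 = 7/2; a_4 = 5; a_5 = 91/40; a_6 = 8/3


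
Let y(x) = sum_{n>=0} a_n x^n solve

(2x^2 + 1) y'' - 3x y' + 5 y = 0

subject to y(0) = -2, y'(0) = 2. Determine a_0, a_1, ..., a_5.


Ansatz: y(x) = sum_{n>=0} a_n x^n, so y'(x) = sum_{n>=1} n a_n x^(n-1) and y''(x) = sum_{n>=2} n(n-1) a_n x^(n-2).
Substitute into P(x) y'' + Q(x) y' + R(x) y = 0 with P(x) = 2x^2 + 1, Q(x) = -3x, R(x) = 5, and match powers of x.
Initial conditions: a_0 = -2, a_1 = 2.
Setting the coefficient of each power of x to zero and solving order by order (substituting the coefficients already found):
  x^0: 2 a_2 + 5 a_0 = 0  ->  2 a_2 = -5 a_0 = 10  ->  a_2 = 5
  x^1: 6 a_3 + 2 a_1 = 0  ->  6 a_3 = -2 a_1 = -4  ->  a_3 = -2/3
  x^2: 12 a_4 + 3 a_2 = 0  ->  12 a_4 = -3 a_2 = -15  ->  a_4 = -5/4
  x^3: 20 a_5 + 8 a_3 = 0  ->  20 a_5 = -8 a_3 = 16/3  ->  a_5 = 4/15
Truncated series: y(x) = -2 + 2 x + 5 x^2 - (2/3) x^3 - (5/4) x^4 + (4/15) x^5 + O(x^6).

a_0 = -2; a_1 = 2; a_2 = 5; a_3 = -2/3; a_4 = -5/4; a_5 = 4/15


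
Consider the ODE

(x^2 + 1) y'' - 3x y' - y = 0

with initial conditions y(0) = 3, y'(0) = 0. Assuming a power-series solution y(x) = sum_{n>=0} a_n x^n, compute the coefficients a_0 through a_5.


Ansatz: y(x) = sum_{n>=0} a_n x^n, so y'(x) = sum_{n>=1} n a_n x^(n-1) and y''(x) = sum_{n>=2} n(n-1) a_n x^(n-2).
Substitute into P(x) y'' + Q(x) y' + R(x) y = 0 with P(x) = x^2 + 1, Q(x) = -3x, R(x) = -1, and match powers of x.
Initial conditions: a_0 = 3, a_1 = 0.
Setting the coefficient of each power of x to zero and solving order by order (substituting the coefficients already found):
  x^0: 2 a_2 - a_0 = 0  ->  2 a_2 = a_0 = 3  ->  a_2 = 3/2
  x^1: 6 a_3 - 4 a_1 = 0  ->  6 a_3 = 4 a_1 = 0  ->  a_3 = 0
  x^2: 12 a_4 - 5 a_2 = 0  ->  12 a_4 = 5 a_2 = 15/2  ->  a_4 = 5/8
  x^3: 20 a_5 - 4 a_3 = 0  ->  20 a_5 = 4 a_3 = 0  ->  a_5 = 0
Truncated series: y(x) = 3 + (3/2) x^2 + (5/8) x^4 + O(x^6).

a_0 = 3; a_1 = 0; a_2 = 3/2; a_3 = 0; a_4 = 5/8; a_5 = 0


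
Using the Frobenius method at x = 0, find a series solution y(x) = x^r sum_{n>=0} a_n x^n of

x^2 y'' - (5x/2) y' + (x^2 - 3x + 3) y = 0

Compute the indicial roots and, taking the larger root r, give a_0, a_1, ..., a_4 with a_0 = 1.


Write in Frobenius form y'' + (p(x)/x) y' + (q(x)/x^2) y = 0:
  p(x) = -5/2,  q(x) = x^2 - 3x + 3.
Indicial equation: r(r-1) + (-5/2) r + (3) = 0 -> roots r_1 = 2, r_2 = 3/2.
Take r = r_1 = 2. Let y(x) = x^r sum_{n>=0} a_n x^n with a_0 = 1.
Substitute y = x^r sum a_n x^n and match x^{r+n}. The recurrence is
  D(n) a_n - 3 a_{n-1} + 1 a_{n-2} = 0,  where D(n) = (r+n)(r+n-1) + (-5/2)(r+n) + (3).
  a_n = [3 a_{n-1} - 1 a_{n-2}] / D(n).
Since the indicial polynomial factors as (r - r_1)(r - r_2), D(n) = (r_1 + n - r_1)(r_1 + n - r_2) = n(n + 1/2).
Evaluating step by step (a_0 = 1):
  n = 1: D(1) = 1(1 + 1/2) = 3/2; numerator = 3(1) = 3; a_1 = (3)/(3/2) = 2
  n = 2: D(2) = 2(2 + 1/2) = 5; numerator = 3(2) - 1(1) = 5; a_2 = (5)/(5) = 1
  n = 3: D(3) = 3(3 + 1/2) = 21/2; numerator = 3(1) - 1(2) = 1; a_3 = (1)/(21/2) = 2/21
  n = 4: D(4) = 4(4 + 1/2) = 18; numerator = 3(2/21) - 1(1) = -5/7; a_4 = (-5/7)/(18) = -5/126

r = 2; a_0 = 1; a_1 = 2; a_2 = 1; a_3 = 2/21; a_4 = -5/126


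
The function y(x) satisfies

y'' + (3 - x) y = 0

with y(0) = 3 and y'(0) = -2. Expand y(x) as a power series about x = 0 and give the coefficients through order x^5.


Ansatz: y(x) = sum_{n>=0} a_n x^n, so y'(x) = sum_{n>=1} n a_n x^(n-1) and y''(x) = sum_{n>=2} n(n-1) a_n x^(n-2).
Substitute into P(x) y'' + Q(x) y' + R(x) y = 0 with P(x) = 1, Q(x) = 0, R(x) = 3 - x, and match powers of x.
Initial conditions: a_0 = 3, a_1 = -2.
Setting the coefficient of each power of x to zero and solving order by order (substituting the coefficients already found):
  x^0: 2 a_2 + 3 a_0 = 0  ->  2 a_2 = -3 a_0 = -9  ->  a_2 = -9/2
  x^1: 6 a_3 + 3 a_1 - a_0 = 0  ->  6 a_3 = -3 a_1 + a_0 = 9  ->  a_3 = 3/2
  x^2: 12 a_4 + 3 a_2 - a_1 = 0  ->  12 a_4 = -3 a_2 + a_1 = 23/2  ->  a_4 = 23/24
  x^3: 20 a_5 + 3 a_3 - a_2 = 0  ->  20 a_5 = -3 a_3 + a_2 = -9  ->  a_5 = -9/20
Truncated series: y(x) = 3 - 2 x - (9/2) x^2 + (3/2) x^3 + (23/24) x^4 - (9/20) x^5 + O(x^6).

a_0 = 3; a_1 = -2; a_2 = -9/2; a_3 = 3/2; a_4 = 23/24; a_5 = -9/20


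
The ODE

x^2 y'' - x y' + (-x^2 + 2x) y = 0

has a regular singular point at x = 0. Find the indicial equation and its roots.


Divide by x^2 to reach normal form y'' + P_1(x) y' + P_2(x) y = 0 with P_1(x) = -1/x and P_2(x) = -1 + 2/x.
x = 0 is a singular point because the y'-coefficient -1/x has a pole at x = 0 and the y-coefficient -1 + 2/x has a pole at x = 0.
It is a regular singular point because x P_1(x) = p(x) = -1 and x^2 P_2(x) = q(x) = -x^2 + 2x are polynomials, hence analytic at x = 0.
p(0) = -1,  q(0) = 0.
Indicial equation: r(r-1) + p(0) r + q(0) = 0, i.e. r^2 + (p(0) - 1) r + q(0) = 0, i.e. r^2 - 2 r = 0.
Discriminant: (-2)^2 - 4(0) = 4, so r = (2 ± 2)/2.
Solving: r_1 = 2, r_2 = 0.

indicial: r^2 - 2 r = 0; roots r_1 = 2, r_2 = 0


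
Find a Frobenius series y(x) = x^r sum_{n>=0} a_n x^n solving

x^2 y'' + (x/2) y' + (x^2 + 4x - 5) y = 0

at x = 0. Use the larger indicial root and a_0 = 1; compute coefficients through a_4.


Write in Frobenius form y'' + (p(x)/x) y' + (q(x)/x^2) y = 0:
  p(x) = 1/2,  q(x) = x^2 + 4x - 5.
Indicial equation: r(r-1) + (1/2) r + (-5) = 0 -> roots r_1 = 5/2, r_2 = -2.
Take r = r_1 = 5/2. Let y(x) = x^r sum_{n>=0} a_n x^n with a_0 = 1.
Substitute y = x^r sum a_n x^n and match x^{r+n}. The recurrence is
  D(n) a_n + 4 a_{n-1} + 1 a_{n-2} = 0,  where D(n) = (r+n)(r+n-1) + (1/2)(r+n) + (-5).
  a_n = [-4 a_{n-1} - 1 a_{n-2}] / D(n).
Since the indicial polynomial factors as (r - r_1)(r - r_2), D(n) = (r_1 + n - r_1)(r_1 + n - r_2) = n(n + 9/2).
Evaluating step by step (a_0 = 1):
  n = 1: D(1) = 1(1 + 9/2) = 11/2; numerator = -4(1) = -4; a_1 = (-4)/(11/2) = -8/11
  n = 2: D(2) = 2(2 + 9/2) = 13; numerator = -4(-8/11) - 1(1) = 21/11; a_2 = (21/11)/(13) = 21/143
  n = 3: D(3) = 3(3 + 9/2) = 45/2; numerator = -4(21/143) - 1(-8/11) = 20/143; a_3 = (20/143)/(45/2) = 8/1287
  n = 4: D(4) = 4(4 + 9/2) = 34; numerator = -4(8/1287) - 1(21/143) = -17/99; a_4 = (-17/99)/(34) = -1/198

r = 5/2; a_0 = 1; a_1 = -8/11; a_2 = 21/143; a_3 = 8/1287; a_4 = -1/198


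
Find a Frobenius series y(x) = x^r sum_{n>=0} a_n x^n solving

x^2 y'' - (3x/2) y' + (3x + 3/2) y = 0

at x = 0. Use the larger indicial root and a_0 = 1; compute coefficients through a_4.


Write in Frobenius form y'' + (p(x)/x) y' + (q(x)/x^2) y = 0:
  p(x) = -3/2,  q(x) = 3x + 3/2.
Indicial equation: r(r-1) + (-3/2) r + (3/2) = 0 -> roots r_1 = 3/2, r_2 = 1.
Take r = r_1 = 3/2. Let y(x) = x^r sum_{n>=0} a_n x^n with a_0 = 1.
Substitute y = x^r sum a_n x^n and match x^{r+n}. The recurrence is
  D(n) a_n + 3 a_{n-1} = 0,  where D(n) = (r+n)(r+n-1) + (-3/2)(r+n) + (3/2).
  a_n = -3 / D(n) * a_{n-1}.
Since the indicial polynomial factors as (r - r_1)(r - r_2), D(n) = (r_1 + n - r_1)(r_1 + n - r_2) = n(n + 1/2).
Evaluating step by step (a_0 = 1):
  n = 1: D(1) = 1(1 + 1/2) = 3/2; numerator = -3(1) = -3; a_1 = (-3)/(3/2) = -2
  n = 2: D(2) = 2(2 + 1/2) = 5; numerator = -3(-2) = 6; a_2 = (6)/(5) = 6/5
  n = 3: D(3) = 3(3 + 1/2) = 21/2; numerator = -3(6/5) = -18/5; a_3 = (-18/5)/(21/2) = -12/35
  n = 4: D(4) = 4(4 + 1/2) = 18; numerator = -3(-12/35) = 36/35; a_4 = (36/35)/(18) = 2/35

r = 3/2; a_0 = 1; a_1 = -2; a_2 = 6/5; a_3 = -12/35; a_4 = 2/35


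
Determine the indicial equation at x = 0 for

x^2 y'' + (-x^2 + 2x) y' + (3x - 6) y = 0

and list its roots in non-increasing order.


Divide by x^2 to reach normal form y'' + P_1(x) y' + P_2(x) y = 0 with P_1(x) = -1 + 2/x and P_2(x) = 3/x - 6/x^2.
x = 0 is a singular point because the y'-coefficient -1 + 2/x has a pole at x = 0 and the y-coefficient 3/x - 6/x^2 has a pole at x = 0.
It is a regular singular point because x P_1(x) = p(x) = 2 - x and x^2 P_2(x) = q(x) = 3x - 6 are polynomials, hence analytic at x = 0.
p(0) = 2,  q(0) = -6.
Indicial equation: r(r-1) + p(0) r + q(0) = 0, i.e. r^2 + (p(0) - 1) r + q(0) = 0, i.e. r^2 + 1 r - 6 = 0.
Discriminant: (1)^2 - 4(-6) = 25, so r = (-1 ± 5)/2.
Solving: r_1 = 2, r_2 = -3.

indicial: r^2 + 1 r - 6 = 0; roots r_1 = 2, r_2 = -3


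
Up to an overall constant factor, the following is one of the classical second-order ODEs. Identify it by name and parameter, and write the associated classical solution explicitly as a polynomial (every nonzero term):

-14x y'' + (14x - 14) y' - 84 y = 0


All three coefficients share the factor -14; dividing through by -14 gives  x y'' + (1 - x) y' + 6 y = 0.
This matches the Laguerre equation x y'' + (1 - x) y' + n y = 0 with n = 6; the polynomial solution is L_6(x).
With y = sum_k a_k x^k, matching x^k gives (k+1)k a_{k+1} + (k+1) a_{k+1} - k a_k + n a_k = 0, i.e. (k+1)^2 a_{k+1} = (k - n) a_k = (k - 6) a_k. The right side vanishes at k = 6, so the series terminates at degree 6.
Standard normalization L_n(0) = 1 gives a_0 = 1. Work upward with a_{k+1} = (k - 6) a_k / (k+1)^2:
  a_1 = (0 - 6)(1) / 1^2 = -6/1 = -6
  a_2 = (1 - 6)(-6) / 2^2 = 30/4 = 15/2
  a_3 = (2 - 6)(15/2) / 3^2 = -30/9 = -10/3
  a_4 = (3 - 6)(-10/3) / 4^2 = 10/16 = 5/8
  a_5 = (4 - 6)(5/8) / 5^2 = (-5/4)/25 = -1/20
  a_6 = (5 - 6)(-1/20) / 6^2 = (1/20)/36 = 1/720
Hence L_6(x) = x^6/720 - x^5/20 + 5 x^4/8 - 10 x^3/3 + 15 x^2/2 - 6 x + 1.

L_6(x); series = x^6/720 - x^5/20 + 5 x^4/8 - 10 x^3/3 + 15 x^2/2 - 6 x + 1


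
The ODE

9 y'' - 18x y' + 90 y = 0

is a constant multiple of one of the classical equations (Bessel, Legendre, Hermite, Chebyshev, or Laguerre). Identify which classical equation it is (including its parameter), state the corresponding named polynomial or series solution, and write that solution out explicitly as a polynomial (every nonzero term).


All three coefficients share the factor 9; dividing through by 9 gives  y'' - 2x y' + 10 y = 0.
This matches the Hermite equation y'' - 2x y' + 2n y = 0 with 2n = 10, so n = 5; the polynomial solution is H_5(x).
With y = sum_k a_k x^k, matching x^k gives (k+2)(k+1) a_{k+2} = 2(k - n) a_k = 2(k - 5) a_k. The right side vanishes at k = 5, so the series with the parity of 5 terminates at degree 5.
Standard normalization: leading coefficient of H_n is 2^n, so a_5 = 2^5 = 32. Work downward with a_k = (k+1)(k+2) a_{k+2} / (2(k - n)):
  a_3 = (4)(5)(32) / (2(3 - 5)) = 640/(-4) = -160
  a_1 = (2)(3)(-160) / (2(1 - 5)) = -960/(-8) = 120
Hence H_5(x) = 32 x^5 - 160 x^3 + 120 x.

H_5(x); series = 32 x^5 - 160 x^3 + 120 x


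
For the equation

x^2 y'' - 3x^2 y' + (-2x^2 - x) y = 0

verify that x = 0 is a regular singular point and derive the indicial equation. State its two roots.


Divide by x^2 to reach normal form y'' + P_1(x) y' + P_2(x) y = 0 with P_1(x) = -3 and P_2(x) = -2 - 1/x.
x = 0 is a singular point because the y-coefficient -2 - 1/x has a pole at x = 0.
It is a regular singular point because x P_1(x) = p(x) = -3x and x^2 P_2(x) = q(x) = -2x^2 - x are polynomials, hence analytic at x = 0.
p(0) = 0,  q(0) = 0.
Indicial equation: r(r-1) + p(0) r + q(0) = 0, i.e. r^2 + (p(0) - 1) r + q(0) = 0, i.e. r^2 - 1 r = 0.
Discriminant: (-1)^2 - 4(0) = 1, so r = (1 ± 1)/2.
Solving: r_1 = 1, r_2 = 0.

indicial: r^2 - 1 r = 0; roots r_1 = 1, r_2 = 0


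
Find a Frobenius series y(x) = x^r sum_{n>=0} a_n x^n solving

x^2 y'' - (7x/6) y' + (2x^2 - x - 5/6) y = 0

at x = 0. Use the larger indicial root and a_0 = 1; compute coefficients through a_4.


Write in Frobenius form y'' + (p(x)/x) y' + (q(x)/x^2) y = 0:
  p(x) = -7/6,  q(x) = 2x^2 - x - 5/6.
Indicial equation: r(r-1) + (-7/6) r + (-5/6) = 0 -> roots r_1 = 5/2, r_2 = -1/3.
Take r = r_1 = 5/2. Let y(x) = x^r sum_{n>=0} a_n x^n with a_0 = 1.
Substitute y = x^r sum a_n x^n and match x^{r+n}. The recurrence is
  D(n) a_n - 1 a_{n-1} + 2 a_{n-2} = 0,  where D(n) = (r+n)(r+n-1) + (-7/6)(r+n) + (-5/6).
  a_n = [1 a_{n-1} - 2 a_{n-2}] / D(n).
Since the indicial polynomial factors as (r - r_1)(r - r_2), D(n) = (r_1 + n - r_1)(r_1 + n - r_2) = n(n + 17/6).
Evaluating step by step (a_0 = 1):
  n = 1: D(1) = 1(1 + 17/6) = 23/6; numerator = 1(1) = 1; a_1 = (1)/(23/6) = 6/23
  n = 2: D(2) = 2(2 + 17/6) = 29/3; numerator = 1(6/23) - 2(1) = -40/23; a_2 = (-40/23)/(29/3) = -120/667
  n = 3: D(3) = 3(3 + 17/6) = 35/2; numerator = 1(-120/667) - 2(6/23) = -468/667; a_3 = (-468/667)/(35/2) = -936/23345
  n = 4: D(4) = 4(4 + 17/6) = 82/3; numerator = 1(-936/23345) - 2(-120/667) = 7464/23345; a_4 = (7464/23345)/(82/3) = 11196/957145

r = 5/2; a_0 = 1; a_1 = 6/23; a_2 = -120/667; a_3 = -936/23345; a_4 = 11196/957145


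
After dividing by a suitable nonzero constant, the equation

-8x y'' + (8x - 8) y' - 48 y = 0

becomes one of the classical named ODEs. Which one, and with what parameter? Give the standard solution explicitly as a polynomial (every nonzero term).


All three coefficients share the factor -8; dividing through by -8 gives  x y'' + (1 - x) y' + 6 y = 0.
This matches the Laguerre equation x y'' + (1 - x) y' + n y = 0 with n = 6; the polynomial solution is L_6(x).
With y = sum_k a_k x^k, matching x^k gives (k+1)k a_{k+1} + (k+1) a_{k+1} - k a_k + n a_k = 0, i.e. (k+1)^2 a_{k+1} = (k - n) a_k = (k - 6) a_k. The right side vanishes at k = 6, so the series terminates at degree 6.
Standard normalization L_n(0) = 1 gives a_0 = 1. Work upward with a_{k+1} = (k - 6) a_k / (k+1)^2:
  a_1 = (0 - 6)(1) / 1^2 = -6/1 = -6
  a_2 = (1 - 6)(-6) / 2^2 = 30/4 = 15/2
  a_3 = (2 - 6)(15/2) / 3^2 = -30/9 = -10/3
  a_4 = (3 - 6)(-10/3) / 4^2 = 10/16 = 5/8
  a_5 = (4 - 6)(5/8) / 5^2 = (-5/4)/25 = -1/20
  a_6 = (5 - 6)(-1/20) / 6^2 = (1/20)/36 = 1/720
Hence L_6(x) = x^6/720 - x^5/20 + 5 x^4/8 - 10 x^3/3 + 15 x^2/2 - 6 x + 1.

L_6(x); series = x^6/720 - x^5/20 + 5 x^4/8 - 10 x^3/3 + 15 x^2/2 - 6 x + 1


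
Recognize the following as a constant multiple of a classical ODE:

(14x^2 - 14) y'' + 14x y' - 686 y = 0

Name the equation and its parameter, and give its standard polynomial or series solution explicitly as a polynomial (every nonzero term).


All three coefficients share the factor -14; dividing through by -14 gives  (1 - x^2) y'' - x y' + 49 y = 0.
This matches the Chebyshev equation (1 - x^2) y'' - x y' + n^2 y = 0 (note the -x y' term, not -2x y') with n^2 = 49, so n = 7; the polynomial solution is T_7(x).
With y = sum_k a_k x^k, matching x^k gives (k+2)(k+1) a_{k+2} = (k^2 - n^2) a_k = (k - 7)(k + 7) a_k. The right side vanishes at k = 7, so the series with the parity of 7 terminates at degree 7.
Standard normalization: leading coefficient of T_n is 2^(n-1), so a_7 = 2^6 = 64. Work downward with a_k = (k+1)(k+2) a_{k+2} / ((k - 7)(k + 7)):
  a_5 = (6)(7)(64) / ((5 - 7)(5 + 7)) = 2688/(-24) = -112
  a_3 = (4)(5)(-112) / ((3 - 7)(3 + 7)) = -2240/(-40) = 56
  a_1 = (2)(3)(56) / ((1 - 7)(1 + 7)) = 336/(-48) = -7
Hence T_7(x) = 64 x^7 - 112 x^5 + 56 x^3 - 7 x.

T_7(x); series = 64 x^7 - 112 x^5 + 56 x^3 - 7 x


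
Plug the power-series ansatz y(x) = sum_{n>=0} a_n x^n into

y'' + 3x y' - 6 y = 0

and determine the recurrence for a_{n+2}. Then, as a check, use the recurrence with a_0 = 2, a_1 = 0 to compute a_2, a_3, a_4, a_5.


Substitute y = sum_n a_n x^n.
y''(x) has coefficient (n+2)(n+1) a_{n+2} at x^n;
3 x y'(x) has coefficient 3 n a_n at x^n (shift);
-6 y(x) has coefficient -6 a_n at x^n.
Matching x^n: (n+2)(n+1) a_{n+2} + (3n - 6) a_n = 0.
Thus a_{n+2} = (-3n + 6) / ((n+1)(n+2)) * a_n.

Check with a_0 = 2, a_1 = 0 (apply the recurrence for n = 0, 1, 2, 3): a_0 = 2, a_1 = 0, a_2 = 6, a_3 = 0, a_4 = 0, a_5 = 0.

a_(n+2) = (-3n + 6) / ((n+1)(n+2)) * a_n; check: a_0 = 2, a_1 = 0, a_2 = 6, a_3 = 0, a_4 = 0, a_5 = 0


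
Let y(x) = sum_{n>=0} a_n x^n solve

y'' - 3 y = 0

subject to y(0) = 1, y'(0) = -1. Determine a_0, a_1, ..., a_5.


Ansatz: y(x) = sum_{n>=0} a_n x^n, so y'(x) = sum_{n>=1} n a_n x^(n-1) and y''(x) = sum_{n>=2} n(n-1) a_n x^(n-2).
Substitute into P(x) y'' + Q(x) y' + R(x) y = 0 with P(x) = 1, Q(x) = 0, R(x) = -3, and match powers of x.
Initial conditions: a_0 = 1, a_1 = -1.
Setting the coefficient of each power of x to zero and solving order by order (substituting the coefficients already found):
  x^0: 2 a_2 - 3 a_0 = 0  ->  2 a_2 = 3 a_0 = 3  ->  a_2 = 3/2
  x^1: 6 a_3 - 3 a_1 = 0  ->  6 a_3 = 3 a_1 = -3  ->  a_3 = -1/2
  x^2: 12 a_4 - 3 a_2 = 0  ->  12 a_4 = 3 a_2 = 9/2  ->  a_4 = 3/8
  x^3: 20 a_5 - 3 a_3 = 0  ->  20 a_5 = 3 a_3 = -3/2  ->  a_5 = -3/40
Truncated series: y(x) = 1 - x + (3/2) x^2 - (1/2) x^3 + (3/8) x^4 - (3/40) x^5 + O(x^6).

a_0 = 1; a_1 = -1; a_2 = 3/2; a_3 = -1/2; a_4 = 3/8; a_5 = -3/40


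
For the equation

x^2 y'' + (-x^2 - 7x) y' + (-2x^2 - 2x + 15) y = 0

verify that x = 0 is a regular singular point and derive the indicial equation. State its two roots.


Divide by x^2 to reach normal form y'' + P_1(x) y' + P_2(x) y = 0 with P_1(x) = -1 - 7/x and P_2(x) = -2 - 2/x + 15/x^2.
x = 0 is a singular point because the y'-coefficient -1 - 7/x has a pole at x = 0 and the y-coefficient -2 - 2/x + 15/x^2 has a pole at x = 0.
It is a regular singular point because x P_1(x) = p(x) = -x - 7 and x^2 P_2(x) = q(x) = -2x^2 - 2x + 15 are polynomials, hence analytic at x = 0.
p(0) = -7,  q(0) = 15.
Indicial equation: r(r-1) + p(0) r + q(0) = 0, i.e. r^2 + (p(0) - 1) r + q(0) = 0, i.e. r^2 - 8 r + 15 = 0.
Discriminant: (-8)^2 - 4(15) = 4, so r = (8 ± 2)/2.
Solving: r_1 = 5, r_2 = 3.

indicial: r^2 - 8 r + 15 = 0; roots r_1 = 5, r_2 = 3


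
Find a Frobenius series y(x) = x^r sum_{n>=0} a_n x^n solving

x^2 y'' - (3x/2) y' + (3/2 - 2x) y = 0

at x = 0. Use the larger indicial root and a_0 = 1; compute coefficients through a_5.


Write in Frobenius form y'' + (p(x)/x) y' + (q(x)/x^2) y = 0:
  p(x) = -3/2,  q(x) = 3/2 - 2x.
Indicial equation: r(r-1) + (-3/2) r + (3/2) = 0 -> roots r_1 = 3/2, r_2 = 1.
Take r = r_1 = 3/2. Let y(x) = x^r sum_{n>=0} a_n x^n with a_0 = 1.
Substitute y = x^r sum a_n x^n and match x^{r+n}. The recurrence is
  D(n) a_n - 2 a_{n-1} = 0,  where D(n) = (r+n)(r+n-1) + (-3/2)(r+n) + (3/2).
  a_n = 2 / D(n) * a_{n-1}.
Since the indicial polynomial factors as (r - r_1)(r - r_2), D(n) = (r_1 + n - r_1)(r_1 + n - r_2) = n(n + 1/2).
Evaluating step by step (a_0 = 1):
  n = 1: D(1) = 1(1 + 1/2) = 3/2; numerator = 2(1) = 2; a_1 = (2)/(3/2) = 4/3
  n = 2: D(2) = 2(2 + 1/2) = 5; numerator = 2(4/3) = 8/3; a_2 = (8/3)/(5) = 8/15
  n = 3: D(3) = 3(3 + 1/2) = 21/2; numerator = 2(8/15) = 16/15; a_3 = (16/15)/(21/2) = 32/315
  n = 4: D(4) = 4(4 + 1/2) = 18; numerator = 2(32/315) = 64/315; a_4 = (64/315)/(18) = 32/2835
  n = 5: D(5) = 5(5 + 1/2) = 55/2; numerator = 2(32/2835) = 64/2835; a_5 = (64/2835)/(55/2) = 128/155925

r = 3/2; a_0 = 1; a_1 = 4/3; a_2 = 8/15; a_3 = 32/315; a_4 = 32/2835; a_5 = 128/155925


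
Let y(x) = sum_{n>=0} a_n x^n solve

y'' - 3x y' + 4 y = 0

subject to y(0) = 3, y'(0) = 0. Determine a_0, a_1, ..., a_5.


Ansatz: y(x) = sum_{n>=0} a_n x^n, so y'(x) = sum_{n>=1} n a_n x^(n-1) and y''(x) = sum_{n>=2} n(n-1) a_n x^(n-2).
Substitute into P(x) y'' + Q(x) y' + R(x) y = 0 with P(x) = 1, Q(x) = -3x, R(x) = 4, and match powers of x.
Initial conditions: a_0 = 3, a_1 = 0.
Setting the coefficient of each power of x to zero and solving order by order (substituting the coefficients already found):
  x^0: 2 a_2 + 4 a_0 = 0  ->  2 a_2 = -4 a_0 = -12  ->  a_2 = -6
  x^1: 6 a_3 + a_1 = 0  ->  6 a_3 = -a_1 = 0  ->  a_3 = 0
  x^2: 12 a_4 - 2 a_2 = 0  ->  12 a_4 = 2 a_2 = -12  ->  a_4 = -1
  x^3: 20 a_5 - 5 a_3 = 0  ->  20 a_5 = 5 a_3 = 0  ->  a_5 = 0
Truncated series: y(x) = 3 - 6 x^2 - x^4 + O(x^6).

a_0 = 3; a_1 = 0; a_2 = -6; a_3 = 0; a_4 = -1; a_5 = 0


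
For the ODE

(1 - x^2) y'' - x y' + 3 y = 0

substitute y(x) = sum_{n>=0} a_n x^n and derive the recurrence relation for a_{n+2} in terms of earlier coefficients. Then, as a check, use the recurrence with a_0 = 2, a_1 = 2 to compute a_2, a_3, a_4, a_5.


Substitute y = sum_n a_n x^n.
(1 - 1 x^2) y'' contributes (n+2)(n+1) a_{n+2} - n(n-1) a_n at x^n.
-x y'(x) contributes -n a_n at x^n.
3 y(x) contributes 3 a_n at x^n.
Matching x^n: (n+2)(n+1) a_{n+2} + (-n(n-1) - n + 3) a_n = 0.
Thus a_{n+2} = (n(n-1) + n - 3) / ((n+1)(n+2)) * a_n.

Check with a_0 = 2, a_1 = 2 (apply the recurrence for n = 0, 1, 2, 3): a_0 = 2, a_1 = 2, a_2 = -3, a_3 = -2/3, a_4 = -1/4, a_5 = -1/5.

a_(n+2) = (n(n-1) + n - 3) / ((n+1)(n+2)) * a_n; check: a_0 = 2, a_1 = 2, a_2 = -3, a_3 = -2/3, a_4 = -1/4, a_5 = -1/5


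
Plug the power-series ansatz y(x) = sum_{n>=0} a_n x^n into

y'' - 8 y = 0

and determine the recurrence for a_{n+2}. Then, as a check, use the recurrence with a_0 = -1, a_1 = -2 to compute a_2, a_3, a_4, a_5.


Substitute y = sum_n a_n x^n into y'' + (const) y = 0.
y''(x) = sum_{n>=0} (n+2)(n+1) a_{n+2} x^n.
The ODE becomes sum_n [(n+2)(n+1) a_{n+2} - 8 a_n] x^n = 0.
Setting each coefficient to zero gives the recurrence:
  (n+2)(n+1) a_{n+2} - 8 a_n = 0,
  a_{n+2} = 8 / ((n+1)(n+2)) a_n.

Check with a_0 = -1, a_1 = -2 (apply the recurrence for n = 0, 1, 2, 3): a_0 = -1, a_1 = -2, a_2 = -4, a_3 = -8/3, a_4 = -8/3, a_5 = -16/15.

a_{n+2} = 8/((n+1)(n+2)) * a_n; check: a_0 = -1, a_1 = -2, a_2 = -4, a_3 = -8/3, a_4 = -8/3, a_5 = -16/15


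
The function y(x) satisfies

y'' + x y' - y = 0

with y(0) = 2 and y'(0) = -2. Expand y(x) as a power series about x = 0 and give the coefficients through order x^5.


Ansatz: y(x) = sum_{n>=0} a_n x^n, so y'(x) = sum_{n>=1} n a_n x^(n-1) and y''(x) = sum_{n>=2} n(n-1) a_n x^(n-2).
Substitute into P(x) y'' + Q(x) y' + R(x) y = 0 with P(x) = 1, Q(x) = x, R(x) = -1, and match powers of x.
Initial conditions: a_0 = 2, a_1 = -2.
Setting the coefficient of each power of x to zero and solving order by order (substituting the coefficients already found):
  x^0: 2 a_2 - a_0 = 0  ->  2 a_2 = a_0 = 2  ->  a_2 = 1
  x^1: 6 a_3 = 0  ->  a_3 = 0
  x^2: 12 a_4 + a_2 = 0  ->  12 a_4 = -a_2 = -1  ->  a_4 = -1/12
  x^3: 20 a_5 + 2 a_3 = 0  ->  20 a_5 = -2 a_3 = 0  ->  a_5 = 0
Truncated series: y(x) = 2 - 2 x + x^2 - (1/12) x^4 + O(x^6).

a_0 = 2; a_1 = -2; a_2 = 1; a_3 = 0; a_4 = -1/12; a_5 = 0
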